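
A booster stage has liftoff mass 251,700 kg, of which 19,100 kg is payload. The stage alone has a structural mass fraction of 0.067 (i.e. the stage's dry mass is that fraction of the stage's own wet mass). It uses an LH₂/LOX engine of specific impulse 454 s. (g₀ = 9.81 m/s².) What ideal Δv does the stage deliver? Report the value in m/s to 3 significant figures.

Δv ≈ 8830 m/s

Stage wet mass = m₀ − payload = 251,700 − 19,100 = 232,600 kg.
Stage dry mass = ε × stage wet mass = 0.067 × 232,600 = 15,584.2 kg.
Burnout mass m_f = stage dry + payload = 15,584.2 + 19,100 = 34,684.2 kg.
v_e = Isp · g₀ = 454 × 9.81 = 4453.7 m/s.
From the ideal rocket equation, Δv = v_e · ln(251,700/34,684.2) = 4453.7 × ln(7.257) = 4453.7 × 1.9820 ≈ 8827 m/s.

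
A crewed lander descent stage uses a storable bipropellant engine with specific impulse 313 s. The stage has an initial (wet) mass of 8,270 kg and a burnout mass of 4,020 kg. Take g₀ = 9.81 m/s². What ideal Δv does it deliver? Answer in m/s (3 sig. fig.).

v_e = Isp · g₀ = 313 × 9.81 = 3070.5 m/s.
Using Δv = v_e ln(m₀/m_f): Δv = v_e · ln(m₀/m_f) = 3070.5 × ln(2.057) = 3070.5 × 0.7214 ≈ 2214.9 m/s.

Δv ≈ 2210 m/s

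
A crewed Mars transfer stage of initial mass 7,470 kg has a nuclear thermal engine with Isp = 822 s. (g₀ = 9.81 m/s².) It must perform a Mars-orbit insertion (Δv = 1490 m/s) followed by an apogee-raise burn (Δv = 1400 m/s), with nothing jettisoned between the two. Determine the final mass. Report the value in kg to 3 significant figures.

v_e = Isp · g₀ = 822 × 9.81 = 8063.8 m/s.
After the first burn: m = 7470 × exp(−1490/8063.8) = 7470 × 0.83129 = 6,209.74 kg.
After the second burn: m = 6,209.74 × exp(−1400/8063.8) = 6,209.74 × 0.84062 = 5,220.03 kg.

final mass ≈ 5220 kg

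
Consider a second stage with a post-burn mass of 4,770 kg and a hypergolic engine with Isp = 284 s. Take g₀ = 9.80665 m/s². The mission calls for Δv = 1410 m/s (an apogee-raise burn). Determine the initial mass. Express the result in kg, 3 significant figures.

v_e = Isp · g₀ = 284 × 9.80665 = 2785.1 m/s.
Using Δv = v_e ln(m₀/m_f): m₀/m_f = exp(Δv / v_e) = exp(1410 / 2785.1) = exp(0.5063) = 1.6591.
m₀ = m_f × 1.6591 = 4,770 × 1.6591 = 7,913.91 kg.

initial mass ≈ 7910 kg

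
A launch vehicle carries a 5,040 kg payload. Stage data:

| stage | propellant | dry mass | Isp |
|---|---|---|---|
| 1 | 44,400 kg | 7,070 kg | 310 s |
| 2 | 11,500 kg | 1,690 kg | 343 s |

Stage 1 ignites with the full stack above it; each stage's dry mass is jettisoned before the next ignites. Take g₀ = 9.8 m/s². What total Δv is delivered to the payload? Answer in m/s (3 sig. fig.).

Ignition mass of stage 1 = 44,400+7,070 + 11,500+1,690 + 5,040 = 69,700 kg.
Stage 1: m₀ = 69,700 kg, m_f = 69,700 − 44,400 = 25,300 kg; Δv = 310×9.8×ln(2.755) = 3038.0×1.0134 ≈ 3079 m/s.
Stage 2: m₀ = 18,230 kg, m_f = 18,230 − 11,500 = 6,730 kg; Δv = 343×9.8×ln(2.709) = 3361.4×0.9965 ≈ 3350 m/s.
Total Δv = 3079 + 3350 = 6429 m/s.

Δv ≈ 6430 m/s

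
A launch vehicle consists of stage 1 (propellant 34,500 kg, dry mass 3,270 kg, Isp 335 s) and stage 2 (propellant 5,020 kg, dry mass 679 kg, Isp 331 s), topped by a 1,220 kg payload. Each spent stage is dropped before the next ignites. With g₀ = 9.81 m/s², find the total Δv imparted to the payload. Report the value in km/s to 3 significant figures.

Ignition mass of stage 1 = 34,500+3,270 + 5,020+679 + 1,220 = 44,689 kg.
Stage 1: m₀ = 44,689 kg, m_f = 44,689 − 34,500 = 10,189 kg; Δv = 335×9.81×ln(4.386) = 3286.4×1.4784 ≈ 4859 m/s.
Stage 2: m₀ = 6,919 kg, m_f = 6,919 − 5,020 = 1,899 kg; Δv = 331×9.81×ln(3.643) = 3247.1×1.2929 ≈ 4198 m/s.
Total Δv = 4859 + 4198 = 9057 m/s.

Δv ≈ 9.06 km/s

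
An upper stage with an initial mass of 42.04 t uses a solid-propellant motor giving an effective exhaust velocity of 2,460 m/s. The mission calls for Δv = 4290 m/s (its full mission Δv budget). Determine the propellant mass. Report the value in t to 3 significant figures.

m₀/m_f = exp(Δv / v_e) = exp(4290 / 2460.0) = exp(1.7439) = 5.7196.
m_f = 42.04 / 5.7196 = 7.35016 t, so propellant = m₀ − m_f = 42.04 − 7.35016 = 34.68984 t.

propellant mass ≈ 34.7 t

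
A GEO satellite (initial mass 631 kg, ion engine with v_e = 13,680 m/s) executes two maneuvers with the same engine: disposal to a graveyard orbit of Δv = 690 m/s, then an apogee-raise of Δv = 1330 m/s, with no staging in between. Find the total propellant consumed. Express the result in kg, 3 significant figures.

total propellant consumed ≈ 86.6 kg

After the first burn: m = 631 × exp(−690/13680.0) = 631 × 0.95081 = 599.961 kg.
After the second burn: m = 599.961 × exp(−1330/13680.0) = 599.961 × 0.90735 = 544.375 kg.
Total propellant = m₀ − m_final = 631 − 544.375 = 86.625 kg.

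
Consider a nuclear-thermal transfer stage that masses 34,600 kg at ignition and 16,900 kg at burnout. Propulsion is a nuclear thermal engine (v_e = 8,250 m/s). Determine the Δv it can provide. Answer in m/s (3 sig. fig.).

Δv ≈ 5910 m/s

Δv = v_e · ln(m₀/m_f) = 8250.0 × ln(2.047) = 8250.0 × 0.7165 ≈ 5911.5 m/s.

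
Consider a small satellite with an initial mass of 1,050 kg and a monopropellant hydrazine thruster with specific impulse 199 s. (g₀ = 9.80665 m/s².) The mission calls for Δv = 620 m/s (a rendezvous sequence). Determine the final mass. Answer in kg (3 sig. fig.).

final mass ≈ 764 kg

v_e = Isp · g₀ = 199 × 9.80665 = 1951.5 m/s.
m₀/m_f = exp(Δv / v_e) = exp(620 / 1951.5) = exp(0.3177) = 1.3740.
m_f = m₀ / 1.3740 = 1,050 / 1.3740 = 764.192 kg.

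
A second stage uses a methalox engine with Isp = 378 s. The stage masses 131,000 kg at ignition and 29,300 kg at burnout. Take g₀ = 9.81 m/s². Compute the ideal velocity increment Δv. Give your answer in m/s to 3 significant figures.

Δv ≈ 5550 m/s

v_e = Isp · g₀ = 378 × 9.81 = 3708.2 m/s.
Δv = v_e · ln(m₀/m_f) = 3708.2 × ln(4.471) = 3708.2 × 1.4976 ≈ 5553.4 m/s.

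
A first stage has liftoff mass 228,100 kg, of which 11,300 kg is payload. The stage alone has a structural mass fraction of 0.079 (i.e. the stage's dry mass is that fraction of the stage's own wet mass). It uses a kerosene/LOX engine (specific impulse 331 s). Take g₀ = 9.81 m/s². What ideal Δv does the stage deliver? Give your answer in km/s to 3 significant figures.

Stage wet mass = m₀ − payload = 228,100 − 11,300 = 216,800 kg.
Stage dry mass = ε × stage wet mass = 0.079 × 216,800 = 17,127.2 kg.
Burnout mass m_f = stage dry + payload = 17,127.2 + 11,300 = 28,427.2 kg.
v_e = Isp · g₀ = 331 × 9.81 = 3247.1 m/s.
Δv = v_e · ln(228,100/28,427.2) = 3247.1 × ln(8.024) = 3247.1 × 2.0824 ≈ 6762 m/s.

Δv ≈ 6.76 km/s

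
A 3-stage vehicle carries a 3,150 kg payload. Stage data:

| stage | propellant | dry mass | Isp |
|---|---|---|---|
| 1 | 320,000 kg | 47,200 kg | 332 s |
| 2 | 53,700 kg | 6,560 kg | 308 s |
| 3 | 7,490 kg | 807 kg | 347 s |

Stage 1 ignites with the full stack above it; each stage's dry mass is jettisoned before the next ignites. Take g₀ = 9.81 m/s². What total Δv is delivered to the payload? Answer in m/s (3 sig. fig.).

Δv ≈ 12000 m/s

Ignition mass of stage 1 = 320,000+47,200 + 53,700+6,560 + 7,490+807 + 3,150 = 438,907 kg.
Stage 1: m₀ = 438,907 kg, m_f = 438,907 − 320,000 = 118,907 kg; Δv = 332×9.81×ln(3.691) = 3256.9×1.3059 ≈ 4253 m/s.
Stage 2: m₀ = 71,707 kg, m_f = 71,707 − 53,700 = 18,007 kg; Δv = 308×9.81×ln(3.982) = 3021.5×1.3818 ≈ 4175 m/s.
Stage 3: m₀ = 11,447 kg, m_f = 11,447 − 7,490 = 3,957 kg; Δv = 347×9.81×ln(2.893) = 3404.1×1.0622 ≈ 3616 m/s.
Total Δv = 4253 + 4175 + 3616 = 12044 m/s.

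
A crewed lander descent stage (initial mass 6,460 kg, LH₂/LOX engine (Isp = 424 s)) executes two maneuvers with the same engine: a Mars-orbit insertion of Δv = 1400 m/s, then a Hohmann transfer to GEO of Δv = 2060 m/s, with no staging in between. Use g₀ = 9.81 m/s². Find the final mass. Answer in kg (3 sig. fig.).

v_e = Isp · g₀ = 424 × 9.81 = 4159.4 m/s.
After the first burn: m = 6460 × exp(−1400/4159.4) = 6460 × 0.71421 = 4,613.8 kg.
After the second burn: m = 4,613.8 × exp(−2060/4159.4) = 4,613.8 × 0.60941 = 2,811.7 kg.

final mass ≈ 2810 kg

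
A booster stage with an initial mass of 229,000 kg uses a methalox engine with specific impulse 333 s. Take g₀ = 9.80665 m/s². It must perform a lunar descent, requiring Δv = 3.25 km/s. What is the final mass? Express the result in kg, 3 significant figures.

v_e = Isp · g₀ = 333 × 9.80665 = 3265.6 m/s.
Using Δv = v_e ln(m₀/m_f): m₀/m_f = exp(Δv / v_e) = exp(3250 / 3265.6) = exp(0.9952) = 2.7053.
m_f = m₀ / 2.7053 = 229,000 / 2.7053 = 84,648.7 kg.

final mass ≈ 84600 kg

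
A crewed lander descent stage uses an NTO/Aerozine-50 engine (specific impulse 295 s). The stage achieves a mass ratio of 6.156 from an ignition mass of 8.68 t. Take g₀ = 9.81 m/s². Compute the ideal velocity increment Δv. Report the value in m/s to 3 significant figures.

Δv ≈ 5260 m/s

v_e = Isp · g₀ = 295 × 9.81 = 2894.0 m/s.
By the Tsiolkovsky rocket equation, Δv = v_e · ln(6.156) = 2894.0 × 1.8174 ≈ 5259.5 m/s.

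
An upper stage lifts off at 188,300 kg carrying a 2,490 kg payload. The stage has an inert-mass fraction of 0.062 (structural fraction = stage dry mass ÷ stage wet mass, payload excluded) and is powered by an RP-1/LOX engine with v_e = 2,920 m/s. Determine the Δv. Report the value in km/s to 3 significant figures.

Stage wet mass = m₀ − payload = 188,300 − 2,490 = 185,810 kg.
Stage dry mass = ε × stage wet mass = 0.062 × 185,810 = 11,520.2 kg.
Burnout mass m_f = stage dry + payload = 11,520.2 + 2,490 = 14,010.2 kg.
By the Tsiolkovsky rocket equation, Δv = v_e · ln(188,300/14,010.2) = 2920.0 × ln(13.44) = 2920.0 × 2.5983 ≈ 7587 m/s.

Δv ≈ 7.59 km/s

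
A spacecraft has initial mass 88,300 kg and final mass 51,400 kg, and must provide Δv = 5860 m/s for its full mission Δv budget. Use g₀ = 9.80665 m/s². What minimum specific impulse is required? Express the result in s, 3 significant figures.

ln(m₀/m_f) = ln(88300/51400) = ln(1.718) = 0.5411.
By the Tsiolkovsky rocket equation, v_e = Δv / ln(m₀/m_f) = 5860 / 0.5411 = 10829.8 m/s.
Isp = v_e / g₀ = 10829.8 / 9.80665 = 1104.3 s.

Isp ≈ 1100 s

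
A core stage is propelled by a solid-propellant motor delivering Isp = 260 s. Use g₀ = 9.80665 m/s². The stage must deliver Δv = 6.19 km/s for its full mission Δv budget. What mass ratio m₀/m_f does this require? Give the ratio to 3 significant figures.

v_e = Isp · g₀ = 260 × 9.80665 = 2549.7 m/s.
Rocket equation: m₀/m_f = exp(Δv / v_e) = exp(6190 / 2549.7) = exp(2.4277) = 11.3329.

mass ratio ≈ 11.3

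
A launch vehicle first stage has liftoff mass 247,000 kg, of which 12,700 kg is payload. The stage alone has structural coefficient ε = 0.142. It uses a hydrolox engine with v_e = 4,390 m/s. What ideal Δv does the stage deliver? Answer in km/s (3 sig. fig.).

Δv ≈ 7.38 km/s

Stage wet mass = m₀ − payload = 247,000 − 12,700 = 234,300 kg.
Stage dry mass = ε × stage wet mass = 0.142 × 234,300 = 33,270.6 kg.
Burnout mass m_f = stage dry + payload = 33,270.6 + 12,700 = 45,970.6 kg.
Δv = v_e · ln(247,000/45,970.6) = 4390.0 × ln(5.373) = 4390.0 × 1.6814 ≈ 7381 m/s.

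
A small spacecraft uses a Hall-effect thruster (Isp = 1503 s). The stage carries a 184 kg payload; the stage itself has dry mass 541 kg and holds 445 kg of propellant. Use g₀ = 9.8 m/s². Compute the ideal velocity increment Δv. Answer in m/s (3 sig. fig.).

v_e = Isp · g₀ = 1503 × 9.8 = 14729.4 m/s.
m₀ = payload + dry + propellant = 184 + 541 + 445 = 1,170 kg.
m_f = payload + dry = 184 + 541 = 725 kg.
By the Tsiolkovsky rocket equation, Δv = v_e · ln(m₀/m_f) = 14729.4 × ln(1.614) = 14729.4 × 0.4786 ≈ 7049.3 m/s.

Δv ≈ 7050 m/s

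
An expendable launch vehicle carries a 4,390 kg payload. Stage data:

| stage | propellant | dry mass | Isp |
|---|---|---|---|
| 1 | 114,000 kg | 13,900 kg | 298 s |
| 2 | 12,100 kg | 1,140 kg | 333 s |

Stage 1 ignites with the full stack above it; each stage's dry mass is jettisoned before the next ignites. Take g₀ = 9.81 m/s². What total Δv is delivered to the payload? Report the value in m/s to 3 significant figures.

Δv ≈ 8260 m/s

Ignition mass of stage 1 = 114,000+13,900 + 12,100+1,140 + 4,390 = 145,530 kg.
Stage 1: m₀ = 145,530 kg, m_f = 145,530 − 114,000 = 31,530 kg; Δv = 298×9.81×ln(4.616) = 2923.4×1.5294 ≈ 4471 m/s.
Stage 2: m₀ = 17,630 kg, m_f = 17,630 − 12,100 = 5,530 kg; Δv = 333×9.81×ln(3.188) = 3266.7×1.1594 ≈ 3787 m/s.
Total Δv = 4471 + 3787 = 8258 m/s.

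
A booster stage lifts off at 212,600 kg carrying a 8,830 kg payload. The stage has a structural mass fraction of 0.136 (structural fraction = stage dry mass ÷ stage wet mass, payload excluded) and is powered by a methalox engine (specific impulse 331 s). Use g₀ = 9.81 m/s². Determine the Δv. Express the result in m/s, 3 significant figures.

Δv ≈ 5720 m/s

Stage wet mass = m₀ − payload = 212,600 − 8,830 = 203,770 kg.
Stage dry mass = ε × stage wet mass = 0.136 × 203,770 = 27,712.7 kg.
Burnout mass m_f = stage dry + payload = 27,712.7 + 8,830 = 36,542.7 kg.
v_e = Isp · g₀ = 331 × 9.81 = 3247.1 m/s.
Δv = v_e · ln(212,600/36,542.7) = 3247.1 × ln(5.818) = 3247.1 × 1.7609 ≈ 5718 m/s.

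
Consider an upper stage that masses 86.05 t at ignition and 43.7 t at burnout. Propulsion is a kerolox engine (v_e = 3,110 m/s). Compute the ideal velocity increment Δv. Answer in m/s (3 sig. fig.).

Δv = v_e · ln(m₀/m_f) = 3110.0 × ln(1.969) = 3110.0 × 0.6776 ≈ 2107.3 m/s.

Δv ≈ 2110 m/s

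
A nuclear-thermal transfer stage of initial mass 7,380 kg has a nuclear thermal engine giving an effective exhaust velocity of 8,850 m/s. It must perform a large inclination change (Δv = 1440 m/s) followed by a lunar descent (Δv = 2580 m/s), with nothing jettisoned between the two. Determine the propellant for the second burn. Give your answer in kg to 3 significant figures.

propellant for the second burn ≈ 1590 kg

After the first burn: m = 7380 × exp(−1440/8850.0) = 7380 × 0.84984 = 6,271.82 kg.
After the second burn: m = 6,271.82 × exp(−2580/8850.0) = 6,271.82 × 0.74712 = 4,685.8 kg.
Second-burn propellant = 6,271.82 − 4,685.8 = 1,586.02 kg.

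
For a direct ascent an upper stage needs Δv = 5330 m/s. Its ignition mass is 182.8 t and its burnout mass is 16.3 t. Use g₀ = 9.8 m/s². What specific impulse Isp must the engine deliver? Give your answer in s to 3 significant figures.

ln(m₀/m_f) = ln(182800/16300) = ln(11.21) = 2.4172.
By the Tsiolkovsky rocket equation, v_e = Δv / ln(m₀/m_f) = 5330 / 2.4172 = 2205.0 m/s.
Isp = v_e / g₀ = 2205.0 / 9.8 = 225.0 s.

Isp ≈ 225 s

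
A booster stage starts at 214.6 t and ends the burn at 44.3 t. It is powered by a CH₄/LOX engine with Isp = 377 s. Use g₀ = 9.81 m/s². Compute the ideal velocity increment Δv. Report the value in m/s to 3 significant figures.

v_e = Isp · g₀ = 377 × 9.81 = 3698.4 m/s.
Δv = v_e · ln(m₀/m_f) = 3698.4 × ln(4.844) = 3698.4 × 1.5778 ≈ 5835.3 m/s.

Δv ≈ 5840 m/s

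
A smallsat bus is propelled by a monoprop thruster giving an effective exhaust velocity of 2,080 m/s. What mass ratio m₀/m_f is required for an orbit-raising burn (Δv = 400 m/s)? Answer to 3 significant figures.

mass ratio ≈ 1.21

m₀/m_f = exp(Δv / v_e) = exp(400 / 2080.0) = exp(0.1923) = 1.2120.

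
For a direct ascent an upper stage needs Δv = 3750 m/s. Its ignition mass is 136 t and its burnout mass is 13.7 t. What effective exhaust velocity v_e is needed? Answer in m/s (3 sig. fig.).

v_e ≈ 1630 m/s

ln(m₀/m_f) = ln(136000/13700) = ln(9.927) = 2.2953.
v_e = Δv / ln(m₀/m_f) = 3750 / 2.2953 = 1633.8 m/s.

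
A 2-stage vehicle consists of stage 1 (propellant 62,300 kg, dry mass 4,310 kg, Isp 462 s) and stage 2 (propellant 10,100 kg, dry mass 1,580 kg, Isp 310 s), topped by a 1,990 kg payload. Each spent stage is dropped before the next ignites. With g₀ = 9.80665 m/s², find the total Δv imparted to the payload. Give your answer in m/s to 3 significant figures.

Ignition mass of stage 1 = 62,300+4,310 + 10,100+1,580 + 1,990 = 80,280 kg.
Stage 1: m₀ = 80,280 kg, m_f = 80,280 − 62,300 = 17,980 kg; Δv = 462×9.80665×ln(4.465) = 4530.7×1.4963 ≈ 6779 m/s.
Stage 2: m₀ = 13,670 kg, m_f = 13,670 − 10,100 = 3,570 kg; Δv = 310×9.80665×ln(3.829) = 3040.1×1.3426 ≈ 4082 m/s.
Total Δv = 6779 + 4082 = 10861 m/s.

Δv ≈ 10900 m/s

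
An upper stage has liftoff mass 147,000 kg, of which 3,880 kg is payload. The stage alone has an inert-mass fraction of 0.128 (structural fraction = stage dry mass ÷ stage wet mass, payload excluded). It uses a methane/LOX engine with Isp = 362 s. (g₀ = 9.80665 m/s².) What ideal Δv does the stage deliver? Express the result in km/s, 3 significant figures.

Stage wet mass = m₀ − payload = 147,000 − 3,880 = 143,120 kg.
Stage dry mass = ε × stage wet mass = 0.128 × 143,120 = 18,319.4 kg.
Burnout mass m_f = stage dry + payload = 18,319.4 + 3,880 = 22,199.4 kg.
v_e = Isp · g₀ = 362 × 9.80665 = 3550.0 m/s.
Δv = v_e · ln(147,000/22,199.4) = 3550.0 × ln(6.622) = 3550.0 × 1.8904 ≈ 6711 m/s.

Δv ≈ 6.71 km/s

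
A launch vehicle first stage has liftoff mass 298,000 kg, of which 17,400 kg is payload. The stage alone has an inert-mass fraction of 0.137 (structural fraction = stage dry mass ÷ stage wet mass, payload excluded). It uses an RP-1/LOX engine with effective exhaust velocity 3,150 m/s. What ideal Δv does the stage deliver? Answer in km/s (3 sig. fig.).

Δv ≈ 5.27 km/s

Stage wet mass = m₀ − payload = 298,000 − 17,400 = 280,600 kg.
Stage dry mass = ε × stage wet mass = 0.137 × 280,600 = 38,442.2 kg.
Burnout mass m_f = stage dry + payload = 38,442.2 + 17,400 = 55,842.2 kg.
By the Tsiolkovsky rocket equation, Δv = v_e · ln(298,000/55,842.2) = 3150.0 × ln(5.336) = 3150.0 × 1.6746 ≈ 5275 m/s.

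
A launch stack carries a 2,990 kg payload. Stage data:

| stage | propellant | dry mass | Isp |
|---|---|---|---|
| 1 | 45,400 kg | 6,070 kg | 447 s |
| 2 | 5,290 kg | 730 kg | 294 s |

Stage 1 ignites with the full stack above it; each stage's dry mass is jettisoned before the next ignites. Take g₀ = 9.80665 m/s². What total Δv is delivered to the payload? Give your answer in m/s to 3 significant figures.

Ignition mass of stage 1 = 45,400+6,070 + 5,290+730 + 2,990 = 60,480 kg.
Stage 1: m₀ = 60,480 kg, m_f = 60,480 − 45,400 = 15,080 kg; Δv = 447×9.80665×ln(4.011) = 4383.6×1.3889 ≈ 6089 m/s.
Stage 2: m₀ = 9,010 kg, m_f = 9,010 − 5,290 = 3,720 kg; Δv = 294×9.80665×ln(2.422) = 2883.2×0.8846 ≈ 2550 m/s.
Total Δv = 6089 + 2550 = 8639 m/s.

Δv ≈ 8640 m/s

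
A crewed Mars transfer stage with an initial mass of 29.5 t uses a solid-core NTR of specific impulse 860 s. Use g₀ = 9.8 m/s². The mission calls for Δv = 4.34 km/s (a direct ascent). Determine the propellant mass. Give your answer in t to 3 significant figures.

v_e = Isp · g₀ = 860 × 9.8 = 8428.0 m/s.
By the Tsiolkovsky rocket equation, m₀/m_f = exp(Δv / v_e) = exp(4340 / 8428.0) = exp(0.5150) = 1.6736.
m_f = 29.5 / 1.6736 = 17.6267 t, so propellant = m₀ − m_f = 29.5 − 17.6267 = 11.8733 t.

propellant mass ≈ 11.9 t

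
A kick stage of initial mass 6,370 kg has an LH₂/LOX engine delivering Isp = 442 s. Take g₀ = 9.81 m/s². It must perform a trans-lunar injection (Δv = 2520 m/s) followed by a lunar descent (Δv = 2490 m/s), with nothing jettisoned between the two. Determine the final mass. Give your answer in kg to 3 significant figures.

final mass ≈ 2010 kg

v_e = Isp · g₀ = 442 × 9.81 = 4336.0 m/s.
After the first burn: m = 6370 × exp(−2520/4336.0) = 6370 × 0.55924 = 3,562.36 kg.
After the second burn: m = 3,562.36 × exp(−2490/4336.0) = 3,562.36 × 0.56312 = 2,006.04 kg.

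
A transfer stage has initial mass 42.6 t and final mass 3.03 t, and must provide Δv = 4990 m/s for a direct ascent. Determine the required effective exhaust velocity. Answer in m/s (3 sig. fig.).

v_e ≈ 1890 m/s

ln(m₀/m_f) = ln(42600/3030) = ln(14.06) = 2.6433.
v_e = Δv / ln(m₀/m_f) = 4990 / 2.6433 = 1887.8 m/s.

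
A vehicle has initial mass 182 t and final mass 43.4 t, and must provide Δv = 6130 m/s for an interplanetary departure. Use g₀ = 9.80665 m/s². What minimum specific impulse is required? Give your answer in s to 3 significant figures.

ln(m₀/m_f) = ln(182000/43400) = ln(4.194) = 1.4335.
From the ideal rocket equation, v_e = Δv / ln(m₀/m_f) = 6130 / 1.4335 = 4276.1 m/s.
Isp = v_e / g₀ = 4276.1 / 9.80665 = 436.0 s.

Isp ≈ 436 s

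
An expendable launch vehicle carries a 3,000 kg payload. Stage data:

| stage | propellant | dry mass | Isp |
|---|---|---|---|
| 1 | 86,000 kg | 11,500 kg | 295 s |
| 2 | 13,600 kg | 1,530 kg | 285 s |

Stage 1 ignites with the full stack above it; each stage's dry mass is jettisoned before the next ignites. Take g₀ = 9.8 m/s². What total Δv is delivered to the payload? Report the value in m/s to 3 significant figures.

Ignition mass of stage 1 = 86,000+11,500 + 13,600+1,530 + 3,000 = 115,630 kg.
Stage 1: m₀ = 115,630 kg, m_f = 115,630 − 86,000 = 29,630 kg; Δv = 295×9.8×ln(3.902) = 2891.0×1.3616 ≈ 3936 m/s.
Stage 2: m₀ = 18,130 kg, m_f = 18,130 − 13,600 = 4,530 kg; Δv = 285×9.8×ln(4.002) = 2793.0×1.3868 ≈ 3873 m/s.
Total Δv = 3936 + 3873 = 7809 m/s.

Δv ≈ 7810 m/s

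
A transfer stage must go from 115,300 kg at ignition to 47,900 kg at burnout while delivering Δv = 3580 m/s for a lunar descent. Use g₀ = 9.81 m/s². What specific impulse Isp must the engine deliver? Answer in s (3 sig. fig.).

Isp ≈ 415 s

ln(m₀/m_f) = ln(115300/47900) = ln(2.407) = 0.8784.
Using Δv = v_e ln(m₀/m_f): v_e = Δv / ln(m₀/m_f) = 3580 / 0.8784 = 4075.5 m/s.
Isp = v_e / g₀ = 4075.5 / 9.81 = 415.4 s.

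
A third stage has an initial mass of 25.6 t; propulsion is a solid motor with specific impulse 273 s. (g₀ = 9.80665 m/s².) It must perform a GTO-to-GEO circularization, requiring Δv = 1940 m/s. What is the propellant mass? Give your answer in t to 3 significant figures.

v_e = Isp · g₀ = 273 × 9.80665 = 2677.2 m/s.
By the Tsiolkovsky rocket equation, m₀/m_f = exp(Δv / v_e) = exp(1940 / 2677.2) = exp(0.7246) = 2.0640.
m_f = 25.6 / 2.0640 = 12.4031 t, so propellant = m₀ − m_f = 25.6 − 12.4031 = 13.1969 t.

propellant mass ≈ 13.2 t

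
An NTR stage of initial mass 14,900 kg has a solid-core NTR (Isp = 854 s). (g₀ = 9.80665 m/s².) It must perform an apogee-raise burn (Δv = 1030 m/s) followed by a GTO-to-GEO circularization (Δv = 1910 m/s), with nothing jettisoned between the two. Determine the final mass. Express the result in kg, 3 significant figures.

v_e = Isp · g₀ = 854 × 9.80665 = 8374.9 m/s.
After the first burn: m = 14900 × exp(−1030/8374.9) = 14900 × 0.88428 = 13,175.8 kg.
After the second burn: m = 13,175.8 × exp(−1910/8374.9) = 13,175.8 × 0.79607 = 10,488.9 kg.

final mass ≈ 10500 kg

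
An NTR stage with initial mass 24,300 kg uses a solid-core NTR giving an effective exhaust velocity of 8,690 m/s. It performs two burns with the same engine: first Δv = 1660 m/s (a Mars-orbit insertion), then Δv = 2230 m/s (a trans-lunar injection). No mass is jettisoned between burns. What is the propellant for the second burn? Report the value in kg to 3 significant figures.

After the first burn: m = 24300 × exp(−1660/8690.0) = 24300 × 0.82611 = 20,074.5 kg.
After the second burn: m = 20,074.5 × exp(−2230/8690.0) = 20,074.5 × 0.77366 = 15,530.8 kg.
Second-burn propellant = 20,074.5 − 15,530.8 = 4,543.7 kg.

propellant for the second burn ≈ 4540 kg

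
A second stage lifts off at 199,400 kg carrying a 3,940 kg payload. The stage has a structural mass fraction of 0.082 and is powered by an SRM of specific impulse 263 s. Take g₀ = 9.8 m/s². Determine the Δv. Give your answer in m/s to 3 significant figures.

Δv ≈ 5930 m/s

Stage wet mass = m₀ − payload = 199,400 − 3,940 = 195,460 kg.
Stage dry mass = ε × stage wet mass = 0.082 × 195,460 = 16,027.7 kg.
Burnout mass m_f = stage dry + payload = 16,027.7 + 3,940 = 19,967.7 kg.
v_e = Isp · g₀ = 263 × 9.8 = 2577.4 m/s.
From the ideal rocket equation, Δv = v_e · ln(199,400/19,967.7) = 2577.4 × ln(9.986) = 2577.4 × 2.3012 ≈ 5931 m/s.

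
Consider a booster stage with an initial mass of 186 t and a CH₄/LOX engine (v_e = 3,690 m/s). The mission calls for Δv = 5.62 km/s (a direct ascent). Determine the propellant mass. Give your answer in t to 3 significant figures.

From the ideal rocket equation, m₀/m_f = exp(Δv / v_e) = exp(5620 / 3690.0) = exp(1.5230) = 4.5861.
m_f = 186 / 4.5861 = 40.5573 t, so propellant = m₀ − m_f = 186 − 40.5573 = 145.4427 t.

propellant mass ≈ 145 t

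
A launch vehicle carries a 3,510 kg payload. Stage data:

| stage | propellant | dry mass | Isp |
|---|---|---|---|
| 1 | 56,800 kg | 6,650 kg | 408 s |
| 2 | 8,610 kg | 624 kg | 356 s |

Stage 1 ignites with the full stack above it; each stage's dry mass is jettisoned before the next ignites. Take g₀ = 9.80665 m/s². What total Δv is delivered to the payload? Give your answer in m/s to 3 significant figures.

Δv ≈ 9410 m/s

Ignition mass of stage 1 = 56,800+6,650 + 8,610+624 + 3,510 = 76,194 kg.
Stage 1: m₀ = 76,194 kg, m_f = 76,194 − 56,800 = 19,394 kg; Δv = 408×9.80665×ln(3.929) = 4001.1×1.3683 ≈ 5475 m/s.
Stage 2: m₀ = 12,744 kg, m_f = 12,744 − 8,610 = 4,134 kg; Δv = 356×9.80665×ln(3.083) = 3491.2×1.1258 ≈ 3930 m/s.
Total Δv = 5475 + 3930 = 9405 m/s.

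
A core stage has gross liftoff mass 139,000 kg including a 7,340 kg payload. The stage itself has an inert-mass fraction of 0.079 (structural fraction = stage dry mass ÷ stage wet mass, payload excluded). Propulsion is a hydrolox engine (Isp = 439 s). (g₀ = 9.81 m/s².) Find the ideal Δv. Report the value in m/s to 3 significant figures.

Δv ≈ 8870 m/s

Stage wet mass = m₀ − payload = 139,000 − 7,340 = 131,660 kg.
Stage dry mass = ε × stage wet mass = 0.079 × 131,660 = 10,401.1 kg.
Burnout mass m_f = stage dry + payload = 10,401.1 + 7,340 = 17,741.1 kg.
v_e = Isp · g₀ = 439 × 9.81 = 4306.6 m/s.
Using Δv = v_e ln(m₀/m_f): Δv = v_e · ln(139,000/17,741.1) = 4306.6 × ln(7.835) = 4306.6 × 2.0586 ≈ 8866 m/s.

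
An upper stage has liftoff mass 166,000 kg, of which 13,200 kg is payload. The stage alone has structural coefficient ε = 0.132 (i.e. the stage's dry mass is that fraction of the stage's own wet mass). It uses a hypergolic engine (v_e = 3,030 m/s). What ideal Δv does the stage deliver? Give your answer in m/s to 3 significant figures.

Stage wet mass = m₀ − payload = 166,000 − 13,200 = 152,800 kg.
Stage dry mass = ε × stage wet mass = 0.132 × 152,800 = 20,169.6 kg.
Burnout mass m_f = stage dry + payload = 20,169.6 + 13,200 = 33,369.6 kg.
By the Tsiolkovsky rocket equation, Δv = v_e · ln(166,000/33,369.6) = 3030.0 × ln(4.975) = 3030.0 × 1.6043 ≈ 4861 m/s.

Δv ≈ 4860 m/s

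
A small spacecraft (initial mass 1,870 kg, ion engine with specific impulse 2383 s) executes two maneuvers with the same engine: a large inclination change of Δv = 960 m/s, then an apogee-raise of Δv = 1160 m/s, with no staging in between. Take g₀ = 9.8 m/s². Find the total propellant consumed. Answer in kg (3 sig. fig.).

v_e = Isp · g₀ = 2383 × 9.8 = 23353.4 m/s.
After the first burn: m = 1870 × exp(−960/23353.4) = 1870 × 0.95973 = 1,794.7 kg.
After the second burn: m = 1,794.7 × exp(−1160/23353.4) = 1,794.7 × 0.95154 = 1,707.73 kg.
Total propellant = m₀ − m_final = 1870 − 1,707.73 = 162.27 kg.

total propellant consumed ≈ 162 kg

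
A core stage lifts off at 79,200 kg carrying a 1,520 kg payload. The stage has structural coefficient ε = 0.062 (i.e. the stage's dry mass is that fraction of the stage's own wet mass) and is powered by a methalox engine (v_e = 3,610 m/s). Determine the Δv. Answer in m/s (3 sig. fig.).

Δv ≈ 9120 m/s

Stage wet mass = m₀ − payload = 79,200 − 1,520 = 77,680 kg.
Stage dry mass = ε × stage wet mass = 0.062 × 77,680 = 4,816.16 kg.
Burnout mass m_f = stage dry + payload = 4,816.16 + 1,520 = 6,336.16 kg.
Δv = v_e · ln(79,200/6,336.16) = 3610.0 × ln(12.5) = 3610.0 × 2.5257 ≈ 9118 m/s.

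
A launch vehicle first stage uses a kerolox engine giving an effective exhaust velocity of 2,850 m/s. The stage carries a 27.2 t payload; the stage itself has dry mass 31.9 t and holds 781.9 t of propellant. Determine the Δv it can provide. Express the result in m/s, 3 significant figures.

Δv ≈ 7570 m/s

m₀ = payload + dry + propellant = 27.2 + 31.9 + 781.9 = 841 t.
m_f = payload + dry = 27.2 + 31.9 = 59.1 t.
Δv = v_e · ln(m₀/m_f) = 2850.0 × ln(14.23) = 2850.0 × 2.6554 ≈ 7567.8 m/s.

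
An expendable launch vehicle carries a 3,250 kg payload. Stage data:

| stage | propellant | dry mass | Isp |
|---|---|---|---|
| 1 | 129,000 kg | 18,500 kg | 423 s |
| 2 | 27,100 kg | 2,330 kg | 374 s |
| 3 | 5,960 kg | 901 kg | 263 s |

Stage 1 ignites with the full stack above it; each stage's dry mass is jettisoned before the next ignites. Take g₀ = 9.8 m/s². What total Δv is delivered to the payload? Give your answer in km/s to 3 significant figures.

Δv ≈ 11.4 km/s

Ignition mass of stage 1 = 129,000+18,500 + 27,100+2,330 + 5,960+901 + 3,250 = 187,041 kg.
Stage 1: m₀ = 187,041 kg, m_f = 187,041 − 129,000 = 58,041 kg; Δv = 423×9.8×ln(3.223) = 4145.4×1.1702 ≈ 4851 m/s.
Stage 2: m₀ = 39,541 kg, m_f = 39,541 − 27,100 = 12,441 kg; Δv = 374×9.8×ln(3.178) = 3665.2×1.1563 ≈ 4238 m/s.
Stage 3: m₀ = 10,111 kg, m_f = 10,111 − 5,960 = 4,151 kg; Δv = 263×9.8×ln(2.436) = 2577.4×0.8903 ≈ 2295 m/s.
Total Δv = 4851 + 4238 + 2295 = 11384 m/s.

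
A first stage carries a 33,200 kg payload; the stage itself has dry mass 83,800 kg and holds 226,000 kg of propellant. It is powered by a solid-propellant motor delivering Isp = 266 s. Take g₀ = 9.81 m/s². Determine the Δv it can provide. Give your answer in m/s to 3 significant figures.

v_e = Isp · g₀ = 266 × 9.81 = 2609.5 m/s.
m₀ = payload + dry + propellant = 33,200 + 83,800 + 226,000 = 343,000 kg.
m_f = payload + dry = 33,200 + 83,800 = 117,000 kg.
Rocket equation: Δv = v_e · ln(m₀/m_f) = 2609.5 × ln(2.932) = 2609.5 × 1.0756 ≈ 2806.6 m/s.

Δv ≈ 2810 m/s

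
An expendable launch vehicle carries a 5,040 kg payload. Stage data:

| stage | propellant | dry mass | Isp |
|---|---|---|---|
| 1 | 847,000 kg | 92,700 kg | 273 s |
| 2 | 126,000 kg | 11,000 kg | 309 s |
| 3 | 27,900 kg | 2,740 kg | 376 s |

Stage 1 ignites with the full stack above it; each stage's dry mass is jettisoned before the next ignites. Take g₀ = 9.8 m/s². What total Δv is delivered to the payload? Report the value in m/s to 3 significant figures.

Ignition mass of stage 1 = 847,000+92,700 + 126,000+11,000 + 27,900+2,740 + 5,040 = 1,112,380 kg.
Stage 1: m₀ = 1,112,380 kg, m_f = 1,112,380 − 847,000 = 265,380 kg; Δv = 273×9.8×ln(4.192) = 2675.4×1.4331 ≈ 3834 m/s.
Stage 2: m₀ = 172,680 kg, m_f = 172,680 − 126,000 = 46,680 kg; Δv = 309×9.8×ln(3.699) = 3028.2×1.3081 ≈ 3961 m/s.
Stage 3: m₀ = 35,680 kg, m_f = 35,680 − 27,900 = 7,780 kg; Δv = 376×9.8×ln(4.586) = 3684.8×1.5230 ≈ 5612 m/s.
Total Δv = 3834 + 3961 + 5612 = 13407 m/s.

Δv ≈ 13400 m/s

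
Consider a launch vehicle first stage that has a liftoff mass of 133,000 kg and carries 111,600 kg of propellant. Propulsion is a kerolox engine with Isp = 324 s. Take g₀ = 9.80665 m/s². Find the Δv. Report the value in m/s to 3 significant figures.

Δv ≈ 5800 m/s

v_e = Isp · g₀ = 324 × 9.80665 = 3177.4 m/s.
m_f = m₀ − m_prop = 133,000 − 111,600 = 21,400 kg.
Rocket equation: Δv = v_e · ln(m₀/m_f) = 3177.4 × ln(6.215) = 3177.4 × 1.8270 ≈ 5804.9 m/s.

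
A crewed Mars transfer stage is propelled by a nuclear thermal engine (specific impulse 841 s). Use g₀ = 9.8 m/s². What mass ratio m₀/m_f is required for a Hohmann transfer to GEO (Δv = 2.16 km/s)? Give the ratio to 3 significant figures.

mass ratio ≈ 1.30

v_e = Isp · g₀ = 841 × 9.8 = 8241.8 m/s.
m₀/m_f = exp(Δv / v_e) = exp(2160 / 8241.8) = exp(0.2621) = 1.2996.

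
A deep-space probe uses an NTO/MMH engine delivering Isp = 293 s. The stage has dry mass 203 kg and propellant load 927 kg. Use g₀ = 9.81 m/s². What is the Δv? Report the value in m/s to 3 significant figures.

v_e = Isp · g₀ = 293 × 9.81 = 2874.3 m/s.
m₀ = m_dry + m_prop = 203 + 927 = 1,130 kg.
Rocket equation: Δv = v_e · ln(m₀/m_f) = 2874.3 × ln(5.567) = 2874.3 × 1.7168 ≈ 4934.6 m/s.

Δv ≈ 4930 m/s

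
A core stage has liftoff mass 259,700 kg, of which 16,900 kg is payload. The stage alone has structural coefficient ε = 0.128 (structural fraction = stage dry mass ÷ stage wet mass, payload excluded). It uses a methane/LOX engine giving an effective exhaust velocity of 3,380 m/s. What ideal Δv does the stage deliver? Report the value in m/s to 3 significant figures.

Δv ≈ 5710 m/s

Stage wet mass = m₀ − payload = 259,700 − 16,900 = 242,800 kg.
Stage dry mass = ε × stage wet mass = 0.128 × 242,800 = 31,078.4 kg.
Burnout mass m_f = stage dry + payload = 31,078.4 + 16,900 = 47,978.4 kg.
From the ideal rocket equation, Δv = v_e · ln(259,700/47,978.4) = 3380.0 × ln(5.413) = 3380.0 × 1.6888 ≈ 5708 m/s.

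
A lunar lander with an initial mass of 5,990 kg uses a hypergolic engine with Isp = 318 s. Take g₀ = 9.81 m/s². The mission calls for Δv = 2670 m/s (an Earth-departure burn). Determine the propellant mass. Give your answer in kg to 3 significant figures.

propellant mass ≈ 3440 kg

v_e = Isp · g₀ = 318 × 9.81 = 3119.6 m/s.
By the Tsiolkovsky rocket equation, m₀/m_f = exp(Δv / v_e) = exp(2670 / 3119.6) = exp(0.8559) = 2.3535.
m_f = 5,990 / 2.3535 = 2,545.15 kg, so propellant = m₀ − m_f = 5,990 − 2,545.15 = 3,444.85 kg.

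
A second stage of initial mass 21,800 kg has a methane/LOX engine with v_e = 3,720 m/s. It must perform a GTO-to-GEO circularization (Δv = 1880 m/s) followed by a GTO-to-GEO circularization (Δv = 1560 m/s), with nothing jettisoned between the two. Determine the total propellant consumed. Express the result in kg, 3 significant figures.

total propellant consumed ≈ 13200 kg

After the first burn: m = 21800 × exp(−1880/3720.0) = 21800 × 0.60328 = 13,151.5 kg.
After the second burn: m = 13,151.5 × exp(−1560/3720.0) = 13,151.5 × 0.65747 = 8,646.72 kg.
Total propellant = m₀ − m_final = 21800 − 8,646.72 = 13,153.28 kg.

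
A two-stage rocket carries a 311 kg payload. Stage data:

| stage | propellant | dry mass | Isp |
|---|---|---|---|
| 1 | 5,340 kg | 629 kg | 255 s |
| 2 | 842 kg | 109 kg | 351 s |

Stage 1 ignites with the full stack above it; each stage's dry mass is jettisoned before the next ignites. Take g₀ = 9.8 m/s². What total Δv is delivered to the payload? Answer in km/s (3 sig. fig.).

Ignition mass of stage 1 = 5,340+629 + 842+109 + 311 = 7,231 kg.
Stage 1: m₀ = 7,231 kg, m_f = 7,231 − 5,340 = 1,891 kg; Δv = 255×9.8×ln(3.824) = 2499.0×1.3413 ≈ 3352 m/s.
Stage 2: m₀ = 1,262 kg, m_f = 1,262 − 842 = 420 kg; Δv = 351×9.8×ln(3.005) = 3439.8×1.1002 ≈ 3784 m/s.
Total Δv = 3352 + 3784 = 7136 m/s.

Δv ≈ 7.14 km/s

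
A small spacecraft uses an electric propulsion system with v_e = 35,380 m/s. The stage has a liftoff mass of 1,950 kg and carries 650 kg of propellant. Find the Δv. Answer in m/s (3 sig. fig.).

Δv ≈ 14300 m/s

m_f = m₀ − m_prop = 1,950 − 650 = 1,300 kg.
Δv = v_e · ln(m₀/m_f) = 35380.0 × ln(1.5) = 35380.0 × 0.4055 ≈ 14345.4 m/s.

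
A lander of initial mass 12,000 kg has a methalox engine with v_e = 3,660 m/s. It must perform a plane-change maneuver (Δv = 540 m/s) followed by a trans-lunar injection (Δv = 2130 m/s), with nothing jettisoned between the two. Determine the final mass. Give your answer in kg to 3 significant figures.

After the first burn: m = 12000 × exp(−540/3660.0) = 12000 × 0.86283 = 10,354 kg.
After the second burn: m = 10,354 × exp(−2130/3660.0) = 10,354 × 0.55880 = 5,785.82 kg.

final mass ≈ 5790 kg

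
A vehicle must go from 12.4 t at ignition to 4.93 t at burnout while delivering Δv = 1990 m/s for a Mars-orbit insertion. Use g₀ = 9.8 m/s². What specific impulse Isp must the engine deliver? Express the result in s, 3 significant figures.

Isp ≈ 220 s

ln(m₀/m_f) = ln(12400/4930) = ln(2.515) = 0.9224.
Using Δv = v_e ln(m₀/m_f): v_e = Δv / ln(m₀/m_f) = 1990 / 0.9224 = 2157.5 m/s.
Isp = v_e / g₀ = 2157.5 / 9.8 = 220.2 s.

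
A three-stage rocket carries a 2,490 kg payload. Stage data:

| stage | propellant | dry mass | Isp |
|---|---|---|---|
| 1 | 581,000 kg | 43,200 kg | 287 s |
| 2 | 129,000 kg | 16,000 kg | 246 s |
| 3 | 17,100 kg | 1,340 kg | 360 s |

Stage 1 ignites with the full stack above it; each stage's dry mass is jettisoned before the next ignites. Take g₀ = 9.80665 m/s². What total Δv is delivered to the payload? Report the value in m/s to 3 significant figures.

Ignition mass of stage 1 = 581,000+43,200 + 129,000+16,000 + 17,100+1,340 + 2,490 = 790,130 kg.
Stage 1: m₀ = 790,130 kg, m_f = 790,130 − 581,000 = 209,130 kg; Δv = 287×9.80665×ln(3.778) = 2814.5×1.3292 ≈ 3741 m/s.
Stage 2: m₀ = 165,930 kg, m_f = 165,930 − 129,000 = 36,930 kg; Δv = 246×9.80665×ln(4.493) = 2412.4×1.5025 ≈ 3625 m/s.
Stage 3: m₀ = 20,930 kg, m_f = 20,930 − 17,100 = 3,830 kg; Δv = 360×9.80665×ln(5.465) = 3530.4×1.6983 ≈ 5996 m/s.
Total Δv = 3741 + 3625 + 5996 = 13362 m/s.

Δv ≈ 13400 m/s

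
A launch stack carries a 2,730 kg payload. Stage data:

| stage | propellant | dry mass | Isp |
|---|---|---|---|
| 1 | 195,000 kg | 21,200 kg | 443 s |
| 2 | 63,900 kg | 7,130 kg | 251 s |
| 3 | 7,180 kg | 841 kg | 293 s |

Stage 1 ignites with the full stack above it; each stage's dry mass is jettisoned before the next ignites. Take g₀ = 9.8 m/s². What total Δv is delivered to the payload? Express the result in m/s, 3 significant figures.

Δv ≈ 11500 m/s

Ignition mass of stage 1 = 195,000+21,200 + 63,900+7,130 + 7,180+841 + 2,730 = 297,981 kg.
Stage 1: m₀ = 297,981 kg, m_f = 297,981 − 195,000 = 102,981 kg; Δv = 443×9.8×ln(2.894) = 4341.4×1.0625 ≈ 4613 m/s.
Stage 2: m₀ = 81,781 kg, m_f = 81,781 − 63,900 = 17,881 kg; Δv = 251×9.8×ln(4.574) = 2459.8×1.5203 ≈ 3740 m/s.
Stage 3: m₀ = 10,751 kg, m_f = 10,751 − 7,180 = 3,571 kg; Δv = 293×9.8×ln(3.011) = 2871.4×1.1022 ≈ 3165 m/s.
Total Δv = 4613 + 3740 + 3165 = 11518 m/s.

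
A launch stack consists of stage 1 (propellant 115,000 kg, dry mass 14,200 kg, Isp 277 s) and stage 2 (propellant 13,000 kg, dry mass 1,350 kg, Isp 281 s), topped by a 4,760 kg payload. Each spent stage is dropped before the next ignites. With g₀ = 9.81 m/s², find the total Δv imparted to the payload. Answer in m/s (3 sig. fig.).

Ignition mass of stage 1 = 115,000+14,200 + 13,000+1,350 + 4,760 = 148,310 kg.
Stage 1: m₀ = 148,310 kg, m_f = 148,310 − 115,000 = 33,310 kg; Δv = 277×9.81×ln(4.452) = 2717.4×1.4934 ≈ 4058 m/s.
Stage 2: m₀ = 19,110 kg, m_f = 19,110 − 13,000 = 6,110 kg; Δv = 281×9.81×ln(3.128) = 2756.6×1.1403 ≈ 3143 m/s.
Total Δv = 4058 + 3143 = 7201 m/s.

Δv ≈ 7200 m/s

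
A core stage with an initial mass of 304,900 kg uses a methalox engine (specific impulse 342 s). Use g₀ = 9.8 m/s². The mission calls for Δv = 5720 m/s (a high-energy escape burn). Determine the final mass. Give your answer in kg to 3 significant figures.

final mass ≈ 55300 kg

v_e = Isp · g₀ = 342 × 9.8 = 3351.6 m/s.
By the Tsiolkovsky rocket equation, m₀/m_f = exp(Δv / v_e) = exp(5720 / 3351.6) = exp(1.7066) = 5.5105.
m_f = m₀ / 5.5105 = 304,900 / 5.5105 = 55,330.7 kg.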